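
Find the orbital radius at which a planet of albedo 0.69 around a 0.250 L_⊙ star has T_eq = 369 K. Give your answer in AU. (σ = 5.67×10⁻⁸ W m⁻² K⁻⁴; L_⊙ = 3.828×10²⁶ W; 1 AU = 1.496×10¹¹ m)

d ≈ 0.158 AU

L = 0.250 × 3.828×10²⁶ = 9.57×10²⁵ W.
From T_eq⁴ = L(1−A)/(16πσd²): d = √[L(1−A)/(16πσT_eq⁴)].
d = √[9.57×10²⁵ × 0.31 / (16π × 5.67×10⁻⁸ × (369)⁴)] = 2.37×10¹⁰ m = 0.158 AU.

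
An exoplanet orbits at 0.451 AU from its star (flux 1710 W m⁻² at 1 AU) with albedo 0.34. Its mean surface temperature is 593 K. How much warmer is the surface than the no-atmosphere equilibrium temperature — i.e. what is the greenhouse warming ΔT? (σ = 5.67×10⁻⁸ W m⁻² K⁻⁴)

S = 1710/0.451² = 8407 W m⁻².
T_eq = [S(1−A)/(4σ)]^(1/4) = [8407×0.66/(4×5.67×10⁻⁸)]^(1/4) = 395.5 K.
ΔT = T_surf − T_eq = 593 − 395.5.

ΔT ≈ 197.5 K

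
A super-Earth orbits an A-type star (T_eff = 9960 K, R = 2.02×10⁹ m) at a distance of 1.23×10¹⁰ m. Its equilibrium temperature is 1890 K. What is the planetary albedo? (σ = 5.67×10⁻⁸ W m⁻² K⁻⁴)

L = 4πR_⋆²σT_⋆⁴ = 4π(2.02×10⁹)² × 5.67×10⁻⁸ × (9960)⁴ = 2.86×10²⁸ W.
S = L/(4πd²) = 1.50×10⁷ W m⁻².
From T_eq⁴ = S(1−A)/(4σ): 1−A = 4σT_eq⁴/S.
1−A = 4 × 5.67×10⁻⁸ × (1890)⁴ / 1.50×10⁷ = 0.192.

A ≈ 0.81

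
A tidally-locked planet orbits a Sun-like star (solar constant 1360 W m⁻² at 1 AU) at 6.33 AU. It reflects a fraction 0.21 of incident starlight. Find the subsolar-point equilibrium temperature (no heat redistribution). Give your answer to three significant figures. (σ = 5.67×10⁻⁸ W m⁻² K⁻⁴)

T_ss ≈ 147 K

Flux at 6.33 AU: S = 1360/6.33² = 33.9 W m⁻².
At the subsolar point the surface absorbs S(1−A) and emits σT⁴ per unit area — no factor of 4, since only the local patch is in balance.
T = [33.9 × 0.79 / 5.67×10⁻⁸]^(1/4) = (4.73×10⁸)^(1/4) = 147 K.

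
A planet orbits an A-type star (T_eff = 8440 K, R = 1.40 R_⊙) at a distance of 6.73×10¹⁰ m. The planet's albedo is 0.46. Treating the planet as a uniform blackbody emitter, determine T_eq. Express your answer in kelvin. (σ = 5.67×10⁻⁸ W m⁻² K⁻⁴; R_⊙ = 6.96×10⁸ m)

T_eq ≈ 616 K

R_⋆ = 1.40 × 6.96×10⁸ = 9.74×10⁸ m.
L = 4πR_⋆²σT_⋆⁴ = 4π(9.74×10⁸)² × 5.67×10⁻⁸ × (8440)⁴ = 3.43×10²⁷ W.
S = L/(4πd²) = 6.03×10⁴ W m⁻².
Energy balance: absorbed = emitted ⇒ πR²·S(1−A) = 4πR²·σT_eq⁴, so T_eq⁴ = S(1−A)/(4σ).
T_eq = [6.03×10⁴ × 0.54 / (4 × 5.67×10⁻⁸)]^(1/4) = (1.44×10¹¹)^(1/4) = 616 K.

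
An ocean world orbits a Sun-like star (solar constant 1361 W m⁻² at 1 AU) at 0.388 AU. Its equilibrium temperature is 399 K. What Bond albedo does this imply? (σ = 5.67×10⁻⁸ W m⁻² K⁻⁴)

Flux at 0.388 AU: S = 1361/0.388² = 9040 W m⁻².
From T_eq⁴ = S(1−A)/(4σ): 1−A = 4σT_eq⁴/S.
1−A = 4 × 5.67×10⁻⁸ × (399)⁴ / 9040 = 0.636.

A ≈ 0.36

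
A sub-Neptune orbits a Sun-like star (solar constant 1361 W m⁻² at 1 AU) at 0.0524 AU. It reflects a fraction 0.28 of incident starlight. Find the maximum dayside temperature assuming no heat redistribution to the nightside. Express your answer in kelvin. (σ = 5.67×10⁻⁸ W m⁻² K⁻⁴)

Flux at 0.0524 AU: S = 1361/0.0524² = 4.96×10⁵ W m⁻².
With no redistribution each surface element balances locally: S(1−A) = σT⁴.
T = [4.96×10⁵ × 0.72 / 5.67×10⁻⁸]^(1/4) = (6.29×10¹²)^(1/4) = 1580 K.

T_ss ≈ 1580 K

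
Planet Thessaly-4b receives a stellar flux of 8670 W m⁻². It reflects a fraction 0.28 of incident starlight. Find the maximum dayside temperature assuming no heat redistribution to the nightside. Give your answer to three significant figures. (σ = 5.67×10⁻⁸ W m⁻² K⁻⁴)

T_ss ≈ 576 K

With no redistribution each surface element balances locally: S(1−A) = σT⁴.
T = [8670 × 0.72 / 5.67×10⁻⁸]^(1/4) = (1.10×10¹¹)^(1/4) = 576 K.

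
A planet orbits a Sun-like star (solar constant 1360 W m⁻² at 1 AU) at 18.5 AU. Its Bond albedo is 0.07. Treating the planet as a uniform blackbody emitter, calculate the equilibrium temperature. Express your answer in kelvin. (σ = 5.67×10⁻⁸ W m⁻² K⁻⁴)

Flux at 18.5 AU: S = 1360/18.5² = 3.97 W m⁻².
Energy balance: absorbed = emitted ⇒ πR²·S(1−A) = 4πR²·σT_eq⁴, so T_eq⁴ = S(1−A)/(4σ).
T_eq = [3.97 × 0.93 / (4 × 5.67×10⁻⁸)]^(1/4) = (1.63×10⁷)^(1/4) = 63.5 K.

T_eq ≈ 63.5 K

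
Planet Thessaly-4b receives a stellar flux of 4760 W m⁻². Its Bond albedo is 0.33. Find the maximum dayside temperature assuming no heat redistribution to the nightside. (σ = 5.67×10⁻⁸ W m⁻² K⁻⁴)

T_ss ≈ 487 K

With no redistribution each surface element balances locally: S(1−A) = σT⁴.
T = [4760 × 0.67 / 5.67×10⁻⁸]^(1/4) = (5.62×10¹⁰)^(1/4) = 487 K.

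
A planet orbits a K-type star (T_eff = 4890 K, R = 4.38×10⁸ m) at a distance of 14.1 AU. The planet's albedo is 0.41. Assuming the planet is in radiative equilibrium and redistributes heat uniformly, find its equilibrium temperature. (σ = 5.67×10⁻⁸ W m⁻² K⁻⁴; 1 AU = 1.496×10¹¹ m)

d = 14.1 AU = 2.11×10¹² m.
L = 4πR_⋆²σT_⋆⁴ = 4π(4.38×10⁸)² × 5.67×10⁻⁸ × (4890)⁴ = 7.82×10²⁵ W.
S = L/(4πd²) = 1.40 W m⁻².
Energy balance: absorbed = emitted ⇒ πR²·S(1−A) = 4πR²·σT_eq⁴, so T_eq⁴ = S(1−A)/(4σ).
T_eq = [1.40 × 0.59 / (4 × 5.67×10⁻⁸)]^(1/4) = (3.64×10⁶)^(1/4) = 43.7 K.

T_eq ≈ 43.7 K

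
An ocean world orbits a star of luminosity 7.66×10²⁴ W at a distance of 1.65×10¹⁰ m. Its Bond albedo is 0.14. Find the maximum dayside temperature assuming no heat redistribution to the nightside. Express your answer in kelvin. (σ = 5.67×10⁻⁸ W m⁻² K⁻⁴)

T_ss ≈ 429 K

Flux: S = L/(4πd²) = 7.66×10²⁴/(4π×(1.65×10¹⁰)²) = 2240 W m⁻².
With no redistribution each surface element balances locally: S(1−A) = σT⁴.
T = [2240 × 0.86 / 5.67×10⁻⁸]^(1/4) = (3.40×10¹⁰)^(1/4) = 429 K.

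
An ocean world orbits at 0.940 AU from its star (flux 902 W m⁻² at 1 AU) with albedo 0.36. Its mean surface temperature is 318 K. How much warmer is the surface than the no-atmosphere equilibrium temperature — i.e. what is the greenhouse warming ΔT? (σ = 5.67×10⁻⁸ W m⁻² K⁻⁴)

S = 902/0.940² = 1021 W m⁻².
T_eq = [S(1−A)/(4σ)]^(1/4) = [1021×0.64/(4×5.67×10⁻⁸)]^(1/4) = 231.7 K.
ΔT = T_surf − T_eq = 318 − 231.7.

ΔT ≈ 86.3 K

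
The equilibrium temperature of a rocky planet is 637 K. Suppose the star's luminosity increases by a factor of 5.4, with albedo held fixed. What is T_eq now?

T_eq ∝ L^(1/4) · d^(−1/2).
T′ = 637 × 5.4^(1/4) = 971 K.

T_eq ≈ 971 K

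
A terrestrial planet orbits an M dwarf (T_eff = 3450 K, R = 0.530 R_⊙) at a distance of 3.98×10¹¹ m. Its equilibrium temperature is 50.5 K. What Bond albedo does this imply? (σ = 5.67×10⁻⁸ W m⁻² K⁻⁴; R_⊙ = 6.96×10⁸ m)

R_⋆ = 0.530 × 6.96×10⁸ = 3.69×10⁸ m.
L = 4πR_⋆²σT_⋆⁴ = 4π(3.69×10⁸)² × 5.67×10⁻⁸ × (3450)⁴ = 1.37×10²⁵ W.
S = L/(4πd²) = 6.90 W m⁻².
From T_eq⁴ = S(1−A)/(4σ): 1−A = 4σT_eq⁴/S.
1−A = 4 × 5.67×10⁻⁸ × (50.5)⁴ / 6.90 = 0.214.

A ≈ 0.79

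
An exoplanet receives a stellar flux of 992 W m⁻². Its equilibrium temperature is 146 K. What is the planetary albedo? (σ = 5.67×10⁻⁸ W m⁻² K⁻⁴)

From T_eq⁴ = S(1−A)/(4σ): 1−A = 4σT_eq⁴/S.
1−A = 4 × 5.67×10⁻⁸ × (146)⁴ / 992 = 0.104.

A ≈ 0.90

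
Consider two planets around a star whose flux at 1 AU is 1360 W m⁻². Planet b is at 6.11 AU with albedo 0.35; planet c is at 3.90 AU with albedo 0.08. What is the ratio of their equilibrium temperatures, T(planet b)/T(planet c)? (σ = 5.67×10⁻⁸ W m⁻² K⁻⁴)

T₁/T₂ ≈ 0.732

T_eq = [S₀(1−A)/(4σd²)]^(1/4), so T ∝ (1−A)^(1/4) / √d.
T₁ = [1360×0.65/(4×5.67×10⁻⁸×6.11²)]^(1/4) = 101.08 K.
T₂ = [1360×0.92/(4×5.67×10⁻⁸×3.90²)]^(1/4) = 138.00 K.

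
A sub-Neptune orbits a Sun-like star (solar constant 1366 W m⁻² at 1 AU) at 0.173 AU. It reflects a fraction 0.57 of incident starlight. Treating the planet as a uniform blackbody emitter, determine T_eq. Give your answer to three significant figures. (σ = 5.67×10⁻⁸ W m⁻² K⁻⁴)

T_eq ≈ 542 K

Flux at 0.173 AU: S = 1366/0.173² = 4.56×10⁴ W m⁻².
Energy balance: absorbed = emitted ⇒ πR²·S(1−A) = 4πR²·σT_eq⁴, so T_eq⁴ = S(1−A)/(4σ).
T_eq = [4.56×10⁴ × 0.43 / (4 × 5.67×10⁻⁸)]^(1/4) = (8.65×10¹⁰)^(1/4) = 542 K.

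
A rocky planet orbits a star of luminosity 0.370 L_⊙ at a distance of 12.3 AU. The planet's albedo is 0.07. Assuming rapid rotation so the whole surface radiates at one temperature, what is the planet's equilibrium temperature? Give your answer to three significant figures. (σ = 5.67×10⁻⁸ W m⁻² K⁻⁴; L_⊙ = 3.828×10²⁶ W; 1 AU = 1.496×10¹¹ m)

T_eq ≈ 60.8 K

d = 12.3 AU = 1.84×10¹² m.
L = 0.370 × 3.828×10²⁶ = 1.42×10²⁶ W.
Flux: S = L/(4πd²) = 1.42×10²⁶/(4π×(1.84×10¹²)²) = 3.33 W m⁻².
Energy balance: absorbed = emitted ⇒ πR²·S(1−A) = 4πR²·σT_eq⁴, so T_eq⁴ = S(1−A)/(4σ).
T_eq = [3.33 × 0.93 / (4 × 5.67×10⁻⁸)]^(1/4) = (1.36×10⁷)^(1/4) = 60.8 K.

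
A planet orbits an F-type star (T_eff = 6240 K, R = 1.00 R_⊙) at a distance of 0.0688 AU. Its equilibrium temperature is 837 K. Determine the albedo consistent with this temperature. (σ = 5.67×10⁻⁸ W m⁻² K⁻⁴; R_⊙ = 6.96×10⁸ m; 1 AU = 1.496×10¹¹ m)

A ≈ 0.72

R_⋆ = 1.00 × 6.96×10⁸ = 6.96×10⁸ m.
d = 0.0688 AU = 1.03×10¹⁰ m.
L = 4πR_⋆²σT_⋆⁴ = 4π(6.96×10⁸)² × 5.67×10⁻⁸ × (6240)⁴ = 5.23×10²⁶ W.
S = L/(4πd²) = 3.93×10⁵ W m⁻².
From T_eq⁴ = S(1−A)/(4σ): 1−A = 4σT_eq⁴/S.
1−A = 4 × 5.67×10⁻⁸ × (837)⁴ / 3.93×10⁵ = 0.283.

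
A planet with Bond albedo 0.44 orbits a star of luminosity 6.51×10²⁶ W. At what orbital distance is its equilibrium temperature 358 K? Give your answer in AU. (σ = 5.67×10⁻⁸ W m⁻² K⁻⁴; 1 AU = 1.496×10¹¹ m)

d ≈ 0.590 AU

From T_eq⁴ = L(1−A)/(16πσd²): d = √[L(1−A)/(16πσT_eq⁴)].
d = √[6.51×10²⁶ × 0.56 / (16π × 5.67×10⁻⁸ × (358)⁴)] = 8.82×10¹⁰ m = 0.590 AU.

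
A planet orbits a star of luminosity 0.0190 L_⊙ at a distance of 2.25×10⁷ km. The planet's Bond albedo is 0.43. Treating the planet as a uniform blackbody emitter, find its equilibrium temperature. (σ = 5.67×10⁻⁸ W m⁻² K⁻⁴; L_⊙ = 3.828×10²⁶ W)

d = 2.25×10⁷ km = 2.25×10¹⁰ m.
L = 0.0190 × 3.828×10²⁶ = 7.27×10²⁴ W.
Flux: S = L/(4πd²) = 7.27×10²⁴/(4π×(2.25×10¹⁰)²) = 1140 W m⁻².
Energy balance: absorbed = emitted ⇒ πR²·S(1−A) = 4πR²·σT_eq⁴, so T_eq⁴ = S(1−A)/(4σ).
T_eq = [1140 × 0.57 / (4 × 5.67×10⁻⁸)]^(1/4) = (2.87×10⁹)^(1/4) = 232 K.

T_eq ≈ 232 K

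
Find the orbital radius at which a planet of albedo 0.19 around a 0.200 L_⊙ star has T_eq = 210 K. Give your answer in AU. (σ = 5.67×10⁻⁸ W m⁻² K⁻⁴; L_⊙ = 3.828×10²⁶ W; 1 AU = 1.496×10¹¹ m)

L = 0.200 × 3.828×10²⁶ = 7.66×10²⁵ W.
From T_eq⁴ = L(1−A)/(16πσd²): d = √[L(1−A)/(16πσT_eq⁴)].
d = √[7.66×10²⁵ × 0.81 / (16π × 5.67×10⁻⁸ × (210)⁴)] = 1.06×10¹¹ m = 0.707 AU.

d ≈ 0.707 AU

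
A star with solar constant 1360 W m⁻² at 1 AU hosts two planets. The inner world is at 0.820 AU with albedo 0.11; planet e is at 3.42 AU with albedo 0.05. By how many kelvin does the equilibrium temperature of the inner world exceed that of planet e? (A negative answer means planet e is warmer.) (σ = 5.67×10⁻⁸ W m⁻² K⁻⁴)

ΔT ≈ 149.9 K

T_eq = [S₀(1−A)/(4σd²)]^(1/4), so T ∝ (1−A)^(1/4) / √d.
T₁ = [1360×0.89/(4×5.67×10⁻⁸×0.820²)]^(1/4) = 298.48 K.
T₂ = [1360×0.95/(4×5.67×10⁻⁸×3.42²)]^(1/4) = 148.56 K.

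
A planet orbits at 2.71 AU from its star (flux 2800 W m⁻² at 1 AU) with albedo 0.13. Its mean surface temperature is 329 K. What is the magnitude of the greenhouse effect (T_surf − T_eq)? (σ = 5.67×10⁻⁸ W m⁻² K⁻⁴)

ΔT ≈ 133.4 K

S = 2800/2.71² = 381.3 W m⁻².
T_eq = [S(1−A)/(4σ)]^(1/4) = [381.3×0.87/(4×5.67×10⁻⁸)]^(1/4) = 195.6 K.
ΔT = T_surf − T_eq = 329 − 195.6.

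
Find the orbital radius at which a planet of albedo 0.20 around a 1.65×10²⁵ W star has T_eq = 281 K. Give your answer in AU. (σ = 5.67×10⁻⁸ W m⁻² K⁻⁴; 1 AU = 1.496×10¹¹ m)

d ≈ 0.182 AU

From T_eq⁴ = L(1−A)/(16πσd²): d = √[L(1−A)/(16πσT_eq⁴)].
d = √[1.65×10²⁵ × 0.80 / (16π × 5.67×10⁻⁸ × (281)⁴)] = 2.73×10¹⁰ m = 0.182 AU.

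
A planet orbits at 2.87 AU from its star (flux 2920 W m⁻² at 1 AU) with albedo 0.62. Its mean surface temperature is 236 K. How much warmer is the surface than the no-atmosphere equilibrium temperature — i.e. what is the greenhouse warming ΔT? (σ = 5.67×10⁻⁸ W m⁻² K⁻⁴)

ΔT ≈ 79.9 K

S = 2920/2.87² = 354.5 W m⁻².
T_eq = [S(1−A)/(4σ)]^(1/4) = [354.5×0.38/(4×5.67×10⁻⁸)]^(1/4) = 156.1 K.
ΔT = T_surf − T_eq = 236 − 156.1.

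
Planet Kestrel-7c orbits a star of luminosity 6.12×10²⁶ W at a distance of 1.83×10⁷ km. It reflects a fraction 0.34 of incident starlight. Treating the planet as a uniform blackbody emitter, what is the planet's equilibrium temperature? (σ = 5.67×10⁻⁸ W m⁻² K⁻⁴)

d = 1.83×10⁷ km = 1.83×10¹⁰ m.
Flux: S = L/(4πd²) = 6.12×10²⁶/(4π×(1.83×10¹⁰)²) = 1.45×10⁵ W m⁻².
Energy balance: absorbed = emitted ⇒ πR²·S(1−A) = 4πR²·σT_eq⁴, so T_eq⁴ = S(1−A)/(4σ).
T_eq = [1.45×10⁵ × 0.66 / (4 × 5.67×10⁻⁸)]^(1/4) = (4.23×10¹¹)^(1/4) = 807 K.

T_eq ≈ 807 K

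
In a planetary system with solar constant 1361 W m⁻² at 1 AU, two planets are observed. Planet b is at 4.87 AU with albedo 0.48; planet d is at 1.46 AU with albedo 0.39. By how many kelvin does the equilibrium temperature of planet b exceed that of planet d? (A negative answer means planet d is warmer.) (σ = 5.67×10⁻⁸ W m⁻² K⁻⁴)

T_eq = [S₀(1−A)/(4σd²)]^(1/4), so T ∝ (1−A)^(1/4) / √d.
T₁ = [1361×0.52/(4×5.67×10⁻⁸×4.87²)]^(1/4) = 107.10 K.
T₂ = [1361×0.61/(4×5.67×10⁻⁸×1.46²)]^(1/4) = 203.57 K.

ΔT ≈ -96.5 K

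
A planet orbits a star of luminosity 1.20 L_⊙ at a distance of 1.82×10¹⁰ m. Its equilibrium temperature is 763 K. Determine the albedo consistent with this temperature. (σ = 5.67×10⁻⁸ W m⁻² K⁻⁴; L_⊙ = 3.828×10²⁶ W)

A ≈ 0.30

L = 1.20 × 3.828×10²⁶ = 4.59×10²⁶ W.
Flux: S = L/(4πd²) = 4.59×10²⁶/(4π×(1.82×10¹⁰)²) = 1.10×10⁵ W m⁻².
From T_eq⁴ = S(1−A)/(4σ): 1−A = 4σT_eq⁴/S.
1−A = 4 × 5.67×10⁻⁸ × (763)⁴ / 1.10×10⁵ = 0.697.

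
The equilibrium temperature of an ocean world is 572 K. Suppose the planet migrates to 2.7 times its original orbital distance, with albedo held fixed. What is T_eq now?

T_eq ≈ 348 K

T_eq ∝ L^(1/4) · d^(−1/2).
T′ = 572 / 2.7^(1/2) = 348 K.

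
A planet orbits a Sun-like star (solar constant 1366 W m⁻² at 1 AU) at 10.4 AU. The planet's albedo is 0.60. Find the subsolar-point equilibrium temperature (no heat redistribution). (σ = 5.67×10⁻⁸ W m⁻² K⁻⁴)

T_ss ≈ 97.2 K

Flux at 10.4 AU: S = 1366/10.4² = 12.6 W m⁻².
At the subsolar point the surface absorbs S(1−A) and emits σT⁴ per unit area — no factor of 4, since only the local patch is in balance.
T = [12.6 × 0.40 / 5.67×10⁻⁸]^(1/4) = (8.91×10⁷)^(1/4) = 97.2 K.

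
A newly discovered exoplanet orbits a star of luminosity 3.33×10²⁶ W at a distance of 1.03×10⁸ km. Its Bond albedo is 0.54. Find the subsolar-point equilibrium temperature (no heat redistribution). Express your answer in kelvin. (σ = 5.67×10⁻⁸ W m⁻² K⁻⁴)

T_ss ≈ 377 K

d = 1.03×10⁸ km = 1.03×10¹¹ m.
Flux: S = L/(4πd²) = 3.33×10²⁶/(4π×(1.03×10¹¹)²) = 2500 W m⁻².
At the subsolar point the surface absorbs S(1−A) and emits σT⁴ per unit area — no factor of 4, since only the local patch is in balance.
T = [2500 × 0.46 / 5.67×10⁻⁸]^(1/4) = (2.03×10¹⁰)^(1/4) = 377 K.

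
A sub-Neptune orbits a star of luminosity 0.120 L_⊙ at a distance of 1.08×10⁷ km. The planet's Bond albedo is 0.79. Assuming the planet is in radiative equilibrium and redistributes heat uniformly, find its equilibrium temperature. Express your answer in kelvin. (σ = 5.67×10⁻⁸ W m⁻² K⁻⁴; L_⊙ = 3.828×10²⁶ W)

d = 1.08×10⁷ km = 1.08×10¹⁰ m.
L = 0.120 × 3.828×10²⁶ = 4.59×10²⁵ W.
Flux: S = L/(4πd²) = 4.59×10²⁵/(4π×(1.08×10¹⁰)²) = 3.13×10⁴ W m⁻².
Energy balance: absorbed = emitted ⇒ πR²·S(1−A) = 4πR²·σT_eq⁴, so T_eq⁴ = S(1−A)/(4σ).
T_eq = [3.13×10⁴ × 0.21 / (4 × 5.67×10⁻⁸)]^(1/4) = (2.90×10¹⁰)^(1/4) = 413 K.

T_eq ≈ 413 K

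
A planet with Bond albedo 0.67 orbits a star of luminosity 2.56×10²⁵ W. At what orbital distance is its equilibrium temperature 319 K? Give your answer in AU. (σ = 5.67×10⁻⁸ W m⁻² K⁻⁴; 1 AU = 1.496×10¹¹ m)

d ≈ 0.113 AU

From T_eq⁴ = L(1−A)/(16πσd²): d = √[L(1−A)/(16πσT_eq⁴)].
d = √[2.56×10²⁵ × 0.33 / (16π × 5.67×10⁻⁸ × (319)⁴)] = 1.69×10¹⁰ m = 0.113 AU.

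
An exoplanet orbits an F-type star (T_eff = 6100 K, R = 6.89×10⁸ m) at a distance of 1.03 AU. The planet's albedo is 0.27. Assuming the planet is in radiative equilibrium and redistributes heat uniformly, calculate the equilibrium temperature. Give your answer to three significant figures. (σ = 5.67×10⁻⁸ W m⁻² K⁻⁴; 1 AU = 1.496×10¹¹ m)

T_eq ≈ 267 K

d = 1.03 AU = 1.54×10¹¹ m.
L = 4πR_⋆²σT_⋆⁴ = 4π(6.89×10⁸)² × 5.67×10⁻⁸ × (6100)⁴ = 4.68×10²⁶ W.
S = L/(4πd²) = 1570 W m⁻².
Energy balance: absorbed = emitted ⇒ πR²·S(1−A) = 4πR²·σT_eq⁴, so T_eq⁴ = S(1−A)/(4σ).
T_eq = [1570 × 0.73 / (4 × 5.67×10⁻⁸)]^(1/4) = (5.05×10⁹)^(1/4) = 267 K.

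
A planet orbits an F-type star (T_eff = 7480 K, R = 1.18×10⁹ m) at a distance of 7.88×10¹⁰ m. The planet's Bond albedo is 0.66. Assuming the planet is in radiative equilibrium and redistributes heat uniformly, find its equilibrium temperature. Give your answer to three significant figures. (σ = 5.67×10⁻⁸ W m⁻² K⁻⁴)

T_eq ≈ 494 K

L = 4πR_⋆²σT_⋆⁴ = 4π(1.18×10⁹)² × 5.67×10⁻⁸ × (7480)⁴ = 3.11×10²⁷ W.
S = L/(4πd²) = 3.98×10⁴ W m⁻².
Energy balance: absorbed = emitted ⇒ πR²·S(1−A) = 4πR²·σT_eq⁴, so T_eq⁴ = S(1−A)/(4σ).
T_eq = [3.98×10⁴ × 0.34 / (4 × 5.67×10⁻⁸)]^(1/4) = (5.97×10¹⁰)^(1/4) = 494 K.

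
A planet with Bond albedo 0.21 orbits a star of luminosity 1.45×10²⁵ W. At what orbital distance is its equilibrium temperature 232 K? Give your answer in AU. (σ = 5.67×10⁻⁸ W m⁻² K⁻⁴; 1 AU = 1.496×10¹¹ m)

d ≈ 0.249 AU

From T_eq⁴ = L(1−A)/(16πσd²): d = √[L(1−A)/(16πσT_eq⁴)].
d = √[1.45×10²⁵ × 0.79 / (16π × 5.67×10⁻⁸ × (232)⁴)] = 3.72×10¹⁰ m = 0.249 AU.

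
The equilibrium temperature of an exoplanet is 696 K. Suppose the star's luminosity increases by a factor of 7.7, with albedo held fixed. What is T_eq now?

T_eq ∝ L^(1/4) · d^(−1/2).
T′ = 696 × 7.7^(1/4) = 1160 K.

T_eq ≈ 1160 K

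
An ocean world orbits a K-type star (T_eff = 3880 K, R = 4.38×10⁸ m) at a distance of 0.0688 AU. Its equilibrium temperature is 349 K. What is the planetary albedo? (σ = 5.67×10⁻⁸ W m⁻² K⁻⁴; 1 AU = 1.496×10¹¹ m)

d = 0.0688 AU = 1.03×10¹⁰ m.
L = 4πR_⋆²σT_⋆⁴ = 4π(4.38×10⁸)² × 5.67×10⁻⁸ × (3880)⁴ = 3.10×10²⁵ W.
S = L/(4πd²) = 2.33×10⁴ W m⁻².
From T_eq⁴ = S(1−A)/(4σ): 1−A = 4σT_eq⁴/S.
1−A = 4 × 5.67×10⁻⁸ × (349)⁴ / 2.33×10⁴ = 0.145.

A ≈ 0.86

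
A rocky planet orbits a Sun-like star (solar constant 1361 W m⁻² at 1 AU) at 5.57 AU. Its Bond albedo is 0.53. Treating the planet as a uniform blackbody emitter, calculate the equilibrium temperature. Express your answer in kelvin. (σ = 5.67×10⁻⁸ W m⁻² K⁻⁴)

T_eq ≈ 97.6 K

Flux at 5.57 AU: S = 1361/5.57² = 43.9 W m⁻².
Energy balance: absorbed = emitted ⇒ πR²·S(1−A) = 4πR²·σT_eq⁴, so T_eq⁴ = S(1−A)/(4σ).
T_eq = [43.9 × 0.47 / (4 × 5.67×10⁻⁸)]^(1/4) = (9.09×10⁷)^(1/4) = 97.6 K.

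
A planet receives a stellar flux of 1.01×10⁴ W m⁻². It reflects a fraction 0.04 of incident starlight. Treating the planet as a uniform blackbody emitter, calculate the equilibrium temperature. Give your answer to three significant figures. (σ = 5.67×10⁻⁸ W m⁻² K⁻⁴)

T_eq ≈ 455 K

Energy balance: absorbed = emitted ⇒ πR²·S(1−A) = 4πR²·σT_eq⁴, so T_eq⁴ = S(1−A)/(4σ).
T_eq = [1.01×10⁴ × 0.96 / (4 × 5.67×10⁻⁸)]^(1/4) = (4.28×10¹⁰)^(1/4) = 455 K.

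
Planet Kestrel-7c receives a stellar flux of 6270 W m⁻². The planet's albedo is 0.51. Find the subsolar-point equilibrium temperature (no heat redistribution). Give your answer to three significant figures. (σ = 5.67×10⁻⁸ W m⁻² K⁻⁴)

At the subsolar point the surface absorbs S(1−A) and emits σT⁴ per unit area — no factor of 4, since only the local patch is in balance.
T = [6270 × 0.49 / 5.67×10⁻⁸]^(1/4) = (5.42×10¹⁰)^(1/4) = 482 K.

T_ss ≈ 482 K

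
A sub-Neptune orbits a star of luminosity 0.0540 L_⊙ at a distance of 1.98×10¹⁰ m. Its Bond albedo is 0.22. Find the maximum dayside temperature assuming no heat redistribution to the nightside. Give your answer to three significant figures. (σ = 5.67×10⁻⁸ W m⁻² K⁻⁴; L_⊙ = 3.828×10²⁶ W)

L = 0.0540 × 3.828×10²⁶ = 2.07×10²⁵ W.
Flux: S = L/(4πd²) = 2.07×10²⁵/(4π×(1.98×10¹⁰)²) = 4200 W m⁻².
With no redistribution each surface element balances locally: S(1−A) = σT⁴.
T = [4200 × 0.78 / 5.67×10⁻⁸]^(1/4) = (5.77×10¹⁰)^(1/4) = 490 K.

T_ss ≈ 490 K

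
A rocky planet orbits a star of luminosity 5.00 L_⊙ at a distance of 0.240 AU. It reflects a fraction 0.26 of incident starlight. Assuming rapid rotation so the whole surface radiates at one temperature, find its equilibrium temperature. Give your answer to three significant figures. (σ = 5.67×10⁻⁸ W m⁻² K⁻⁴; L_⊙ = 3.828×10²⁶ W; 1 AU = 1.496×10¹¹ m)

T_eq ≈ 788 K

d = 0.240 AU = 3.59×10¹⁰ m.
L = 5.00 × 3.828×10²⁶ = 1.91×10²⁷ W.
Flux: S = L/(4πd²) = 1.91×10²⁷/(4π×(3.59×10¹⁰)²) = 1.18×10⁵ W m⁻².
Energy balance: absorbed = emitted ⇒ πR²·S(1−A) = 4πR²·σT_eq⁴, so T_eq⁴ = S(1−A)/(4σ).
T_eq = [1.18×10⁵ × 0.74 / (4 × 5.67×10⁻⁸)]^(1/4) = (3.86×10¹¹)^(1/4) = 788 K.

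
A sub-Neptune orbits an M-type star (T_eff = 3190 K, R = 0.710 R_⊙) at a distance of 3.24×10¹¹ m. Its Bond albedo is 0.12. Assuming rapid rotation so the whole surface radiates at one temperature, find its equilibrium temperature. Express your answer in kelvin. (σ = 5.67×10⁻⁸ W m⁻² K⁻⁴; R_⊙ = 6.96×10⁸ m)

T_eq ≈ 85.3 K

R_⋆ = 0.710 × 6.96×10⁸ = 4.94×10⁸ m.
L = 4πR_⋆²σT_⋆⁴ = 4π(4.94×10⁸)² × 5.67×10⁻⁸ × (3190)⁴ = 1.80×10²⁵ W.
S = L/(4πd²) = 13.7 W m⁻².
Energy balance: absorbed = emitted ⇒ πR²·S(1−A) = 4πR²·σT_eq⁴, so T_eq⁴ = S(1−A)/(4σ).
T_eq = [13.7 × 0.88 / (4 × 5.67×10⁻⁸)]^(1/4) = (5.30×10⁷)^(1/4) = 85.3 K.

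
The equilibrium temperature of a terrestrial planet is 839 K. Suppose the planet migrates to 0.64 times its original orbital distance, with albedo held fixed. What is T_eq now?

T_eq ∝ L^(1/4) · d^(−1/2).
T′ = 839 / 0.64^(1/2) = 1050 K.

T_eq ≈ 1050 K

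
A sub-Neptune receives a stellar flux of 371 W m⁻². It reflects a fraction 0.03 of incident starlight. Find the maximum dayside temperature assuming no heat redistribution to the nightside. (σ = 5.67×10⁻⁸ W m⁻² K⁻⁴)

With no redistribution each surface element balances locally: S(1−A) = σT⁴.
T = [371 × 0.97 / 5.67×10⁻⁸]^(1/4) = (6.35×10⁹)^(1/4) = 282 K.

T_ss ≈ 282 K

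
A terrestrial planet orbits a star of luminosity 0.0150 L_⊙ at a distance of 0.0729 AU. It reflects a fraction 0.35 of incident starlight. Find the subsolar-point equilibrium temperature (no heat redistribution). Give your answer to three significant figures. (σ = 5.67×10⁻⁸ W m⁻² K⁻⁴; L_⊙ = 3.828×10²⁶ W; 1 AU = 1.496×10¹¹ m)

d = 0.0729 AU = 1.09×10¹⁰ m.
L = 0.0150 × 3.828×10²⁶ = 5.74×10²⁴ W.
Flux: S = L/(4πd²) = 5.74×10²⁴/(4π×(1.09×10¹⁰)²) = 3840 W m⁻².
At the subsolar point the surface absorbs S(1−A) and emits σT⁴ per unit area — no factor of 4, since only the local patch is in balance.
T = [3840 × 0.65 / 5.67×10⁻⁸]^(1/4) = (4.40×10¹⁰)^(1/4) = 458 K.

T_ss ≈ 458 K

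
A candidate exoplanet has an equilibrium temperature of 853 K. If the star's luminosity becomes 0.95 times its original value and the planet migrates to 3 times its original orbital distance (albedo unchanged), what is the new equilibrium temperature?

T_eq ≈ 486 K

T_eq ∝ L^(1/4) · d^(−1/2).
T′ = 853 × 0.95^(1/4) / 3^(1/2) = 486 K.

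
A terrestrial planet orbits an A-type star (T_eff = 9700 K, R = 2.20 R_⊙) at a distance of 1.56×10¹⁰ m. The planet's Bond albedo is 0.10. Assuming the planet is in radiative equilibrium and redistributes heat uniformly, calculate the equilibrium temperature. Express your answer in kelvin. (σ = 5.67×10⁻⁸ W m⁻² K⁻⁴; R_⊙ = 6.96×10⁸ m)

R_⋆ = 2.20 × 6.96×10⁸ = 1.53×10⁹ m.
L = 4πR_⋆²σT_⋆⁴ = 4π(1.53×10⁹)² × 5.67×10⁻⁸ × (9700)⁴ = 1.48×10²⁸ W.
S = L/(4πd²) = 4.84×10⁶ W m⁻².
Energy balance: absorbed = emitted ⇒ πR²·S(1−A) = 4πR²·σT_eq⁴, so T_eq⁴ = S(1−A)/(4σ).
T_eq = [4.84×10⁶ × 0.90 / (4 × 5.67×10⁻⁸)]^(1/4) = (1.92×10¹³)^(1/4) = 2090 K.

T_eq ≈ 2090 K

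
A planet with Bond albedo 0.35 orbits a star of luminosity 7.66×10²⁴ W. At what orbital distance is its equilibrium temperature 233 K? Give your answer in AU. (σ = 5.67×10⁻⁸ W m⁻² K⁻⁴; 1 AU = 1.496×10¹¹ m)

d ≈ 0.163 AU

From T_eq⁴ = L(1−A)/(16πσd²): d = √[L(1−A)/(16πσT_eq⁴)].
d = √[7.66×10²⁴ × 0.65 / (16π × 5.67×10⁻⁸ × (233)⁴)] = 2.43×10¹⁰ m = 0.163 AU.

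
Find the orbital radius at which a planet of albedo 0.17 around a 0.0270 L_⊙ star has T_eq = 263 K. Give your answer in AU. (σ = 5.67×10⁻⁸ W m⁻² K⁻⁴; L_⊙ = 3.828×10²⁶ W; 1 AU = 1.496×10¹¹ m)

L = 0.0270 × 3.828×10²⁶ = 1.03×10²⁵ W.
From T_eq⁴ = L(1−A)/(16πσd²): d = √[L(1−A)/(16πσT_eq⁴)].
d = √[1.03×10²⁵ × 0.83 / (16π × 5.67×10⁻⁸ × (263)⁴)] = 2.51×10¹⁰ m = 0.168 AU.

d ≈ 0.168 AU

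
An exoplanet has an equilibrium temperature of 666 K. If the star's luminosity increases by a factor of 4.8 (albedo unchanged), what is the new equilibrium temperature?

T_eq ≈ 986 K

T_eq ∝ L^(1/4) · d^(−1/2).
T′ = 666 × 4.8^(1/4) = 986 K.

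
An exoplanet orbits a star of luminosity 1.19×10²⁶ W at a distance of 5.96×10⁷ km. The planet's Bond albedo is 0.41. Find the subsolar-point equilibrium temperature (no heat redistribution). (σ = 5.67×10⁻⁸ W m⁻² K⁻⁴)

d = 5.96×10⁷ km = 5.96×10¹⁰ m.
Flux: S = L/(4πd²) = 1.19×10²⁶/(4π×(5.96×10¹⁰)²) = 2670 W m⁻².
At the subsolar point the surface absorbs S(1−A) and emits σT⁴ per unit area — no factor of 4, since only the local patch is in balance.
T = [2670 × 0.59 / 5.67×10⁻⁸]^(1/4) = (2.77×10¹⁰)^(1/4) = 408 K.

T_ss ≈ 408 K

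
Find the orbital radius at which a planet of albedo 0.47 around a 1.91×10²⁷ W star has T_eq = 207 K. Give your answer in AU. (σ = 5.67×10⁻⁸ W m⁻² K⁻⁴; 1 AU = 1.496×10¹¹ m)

d ≈ 2.94 AU

From T_eq⁴ = L(1−A)/(16πσd²): d = √[L(1−A)/(16πσT_eq⁴)].
d = √[1.91×10²⁷ × 0.53 / (16π × 5.67×10⁻⁸ × (207)⁴)] = 4.40×10¹¹ m = 2.94 AU.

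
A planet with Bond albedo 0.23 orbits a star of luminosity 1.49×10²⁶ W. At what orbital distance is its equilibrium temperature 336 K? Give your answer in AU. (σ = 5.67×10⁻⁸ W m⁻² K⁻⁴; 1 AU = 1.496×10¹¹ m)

d ≈ 0.376 AU

From T_eq⁴ = L(1−A)/(16πσd²): d = √[L(1−A)/(16πσT_eq⁴)].
d = √[1.49×10²⁶ × 0.77 / (16π × 5.67×10⁻⁸ × (336)⁴)] = 5.62×10¹⁰ m = 0.376 AU.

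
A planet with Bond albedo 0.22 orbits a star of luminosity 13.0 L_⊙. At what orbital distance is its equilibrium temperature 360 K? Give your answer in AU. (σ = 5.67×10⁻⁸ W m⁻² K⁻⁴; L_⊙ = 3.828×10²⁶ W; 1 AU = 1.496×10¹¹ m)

d ≈ 1.90 AU

L = 13.0 × 3.828×10²⁶ = 4.98×10²⁷ W.
From T_eq⁴ = L(1−A)/(16πσd²): d = √[L(1−A)/(16πσT_eq⁴)].
d = √[4.98×10²⁷ × 0.78 / (16π × 5.67×10⁻⁸ × (360)⁴)] = 2.85×10¹¹ m = 1.90 AU.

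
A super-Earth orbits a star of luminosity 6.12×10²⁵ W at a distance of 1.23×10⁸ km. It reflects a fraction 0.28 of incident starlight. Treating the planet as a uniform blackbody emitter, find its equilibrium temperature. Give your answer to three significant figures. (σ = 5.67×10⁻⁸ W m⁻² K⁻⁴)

d = 1.23×10⁸ km = 1.23×10¹¹ m.
Flux: S = L/(4πd²) = 6.12×10²⁵/(4π×(1.23×10¹¹)²) = 322 W m⁻².
Energy balance: absorbed = emitted ⇒ πR²·S(1−A) = 4πR²·σT_eq⁴, so T_eq⁴ = S(1−A)/(4σ).
T_eq = [322 × 0.72 / (4 × 5.67×10⁻⁸)]^(1/4) = (1.02×10⁹)^(1/4) = 179 K.

T_eq ≈ 179 K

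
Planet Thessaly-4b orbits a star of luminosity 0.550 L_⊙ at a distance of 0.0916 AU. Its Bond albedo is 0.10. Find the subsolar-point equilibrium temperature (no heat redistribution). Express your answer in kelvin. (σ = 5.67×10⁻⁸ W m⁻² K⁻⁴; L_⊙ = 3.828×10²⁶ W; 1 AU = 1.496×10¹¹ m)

T_ss ≈ 1090 K

d = 0.0916 AU = 1.37×10¹⁰ m.
L = 0.550 × 3.828×10²⁶ = 2.11×10²⁶ W.
Flux: S = L/(4πd²) = 2.11×10²⁶/(4π×(1.37×10¹⁰)²) = 8.92×10⁴ W m⁻².
At the subsolar point the surface absorbs S(1−A) and emits σT⁴ per unit area — no factor of 4, since only the local patch is in balance.
T = [8.92×10⁴ × 0.90 / 5.67×10⁻⁸]^(1/4) = (1.42×10¹²)^(1/4) = 1090 K.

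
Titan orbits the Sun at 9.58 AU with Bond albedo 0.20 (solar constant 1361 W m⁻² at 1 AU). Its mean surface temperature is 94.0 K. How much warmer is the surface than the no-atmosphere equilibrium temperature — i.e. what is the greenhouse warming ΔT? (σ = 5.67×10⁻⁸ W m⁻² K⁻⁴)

ΔT ≈ 9.0 K

S = 1361/9.58² = 14.83 W m⁻².
T_eq = [S(1−A)/(4σ)]^(1/4) = [14.83×0.80/(4×5.67×10⁻⁸)]^(1/4) = 85.0 K.
ΔT = T_surf − T_eq = 94 − 85.0.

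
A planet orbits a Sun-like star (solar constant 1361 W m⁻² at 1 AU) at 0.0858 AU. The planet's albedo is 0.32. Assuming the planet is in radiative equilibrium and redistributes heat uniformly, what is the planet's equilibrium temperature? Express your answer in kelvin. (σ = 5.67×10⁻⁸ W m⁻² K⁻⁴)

T_eq ≈ 863 K

Flux at 0.0858 AU: S = 1361/0.0858² = 1.85×10⁵ W m⁻².
Energy balance: absorbed = emitted ⇒ πR²·S(1−A) = 4πR²·σT_eq⁴, so T_eq⁴ = S(1−A)/(4σ).
T_eq = [1.85×10⁵ × 0.68 / (4 × 5.67×10⁻⁸)]^(1/4) = (5.54×10¹¹)^(1/4) = 863 K.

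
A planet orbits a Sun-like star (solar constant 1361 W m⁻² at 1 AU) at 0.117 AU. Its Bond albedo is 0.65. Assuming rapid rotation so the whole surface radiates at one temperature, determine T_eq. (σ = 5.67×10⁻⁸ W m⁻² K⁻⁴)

Flux at 0.117 AU: S = 1361/0.117² = 9.94×10⁴ W m⁻².
Energy balance: absorbed = emitted ⇒ πR²·S(1−A) = 4πR²·σT_eq⁴, so T_eq⁴ = S(1−A)/(4σ).
T_eq = [9.94×10⁴ × 0.35 / (4 × 5.67×10⁻⁸)]^(1/4) = (1.53×10¹¹)^(1/4) = 626 K.

T_eq ≈ 626 K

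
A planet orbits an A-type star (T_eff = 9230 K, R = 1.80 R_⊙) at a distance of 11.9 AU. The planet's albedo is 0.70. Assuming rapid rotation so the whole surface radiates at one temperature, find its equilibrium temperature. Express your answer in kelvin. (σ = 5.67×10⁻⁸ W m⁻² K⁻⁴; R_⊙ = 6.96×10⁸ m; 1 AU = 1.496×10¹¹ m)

T_eq ≈ 128 K

R_⋆ = 1.80 × 6.96×10⁸ = 1.25×10⁹ m.
d = 11.9 AU = 1.78×10¹² m.
L = 4πR_⋆²σT_⋆⁴ = 4π(1.25×10⁹)² × 5.67×10⁻⁸ × (9230)⁴ = 8.12×10²⁷ W.
S = L/(4πd²) = 204 W m⁻².
Energy balance: absorbed = emitted ⇒ πR²·S(1−A) = 4πR²·σT_eq⁴, so T_eq⁴ = S(1−A)/(4σ).
T_eq = [204 × 0.30 / (4 × 5.67×10⁻⁸)]^(1/4) = (2.70×10⁸)^(1/4) = 128 K.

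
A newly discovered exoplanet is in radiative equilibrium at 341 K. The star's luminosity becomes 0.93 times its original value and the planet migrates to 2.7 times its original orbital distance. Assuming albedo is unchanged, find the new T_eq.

T_eq ≈ 204 K

T_eq ∝ L^(1/4) · d^(−1/2).
T′ = 341 × 0.93^(1/4) / 2.7^(1/2) = 204 K.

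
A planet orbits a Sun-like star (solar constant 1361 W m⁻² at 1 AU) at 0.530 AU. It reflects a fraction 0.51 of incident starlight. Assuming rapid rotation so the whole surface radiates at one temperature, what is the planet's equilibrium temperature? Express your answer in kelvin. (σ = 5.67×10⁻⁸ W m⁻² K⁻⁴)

T_eq ≈ 320 K

Flux at 0.530 AU: S = 1361/0.530² = 4850 W m⁻².
Energy balance: absorbed = emitted ⇒ πR²·S(1−A) = 4πR²·σT_eq⁴, so T_eq⁴ = S(1−A)/(4σ).
T_eq = [4850 × 0.49 / (4 × 5.67×10⁻⁸)]^(1/4) = (1.05×10¹⁰)^(1/4) = 320 K.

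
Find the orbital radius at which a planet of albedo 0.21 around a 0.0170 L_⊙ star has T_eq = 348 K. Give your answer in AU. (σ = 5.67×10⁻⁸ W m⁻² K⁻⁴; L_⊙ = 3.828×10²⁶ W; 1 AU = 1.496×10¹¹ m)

L = 0.0170 × 3.828×10²⁶ = 6.51×10²⁴ W.
From T_eq⁴ = L(1−A)/(16πσd²): d = √[L(1−A)/(16πσT_eq⁴)].
d = √[6.51×10²⁴ × 0.79 / (16π × 5.67×10⁻⁸ × (348)⁴)] = 1.11×10¹⁰ m = 0.0741 AU.

d ≈ 0.0741 AU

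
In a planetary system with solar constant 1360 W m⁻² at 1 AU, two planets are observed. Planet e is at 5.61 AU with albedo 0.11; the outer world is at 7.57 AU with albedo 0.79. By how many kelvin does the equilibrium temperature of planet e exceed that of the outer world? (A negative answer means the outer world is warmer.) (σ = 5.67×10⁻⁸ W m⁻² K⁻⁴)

ΔT ≈ 45.6 K

T_eq = [S₀(1−A)/(4σd²)]^(1/4), so T ∝ (1−A)^(1/4) / √d.
T₁ = [1360×0.89/(4×5.67×10⁻⁸×5.61²)]^(1/4) = 114.11 K.
T₂ = [1360×0.21/(4×5.67×10⁻⁸×7.57²)]^(1/4) = 68.47 K.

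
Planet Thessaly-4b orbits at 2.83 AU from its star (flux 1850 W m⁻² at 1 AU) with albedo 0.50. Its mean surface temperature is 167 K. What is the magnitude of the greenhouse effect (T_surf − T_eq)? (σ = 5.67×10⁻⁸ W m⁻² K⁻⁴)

ΔT ≈ 16.8 K

S = 1850/2.83² = 231.0 W m⁻².
T_eq = [S(1−A)/(4σ)]^(1/4) = [231.0×0.50/(4×5.67×10⁻⁸)]^(1/4) = 150.2 K.
ΔT = T_surf − T_eq = 167 − 150.2.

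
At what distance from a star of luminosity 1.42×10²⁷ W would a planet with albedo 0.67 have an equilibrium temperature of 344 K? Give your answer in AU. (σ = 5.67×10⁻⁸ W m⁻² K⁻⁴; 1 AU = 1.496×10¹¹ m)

From T_eq⁴ = L(1−A)/(16πσd²): d = √[L(1−A)/(16πσT_eq⁴)].
d = √[1.42×10²⁷ × 0.33 / (16π × 5.67×10⁻⁸ × (344)⁴)] = 1.08×10¹¹ m = 0.724 AU.

d ≈ 0.724 AU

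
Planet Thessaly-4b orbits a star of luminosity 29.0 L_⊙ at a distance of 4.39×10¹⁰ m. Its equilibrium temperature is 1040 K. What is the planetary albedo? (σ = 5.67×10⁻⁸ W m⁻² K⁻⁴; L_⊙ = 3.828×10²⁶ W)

A ≈ 0.42

L = 29.0 × 3.828×10²⁶ = 1.11×10²⁸ W.
Flux: S = L/(4πd²) = 1.11×10²⁸/(4π×(4.39×10¹⁰)²) = 4.58×10⁵ W m⁻².
From T_eq⁴ = S(1−A)/(4σ): 1−A = 4σT_eq⁴/S.
1−A = 4 × 5.67×10⁻⁸ × (1040)⁴ / 4.58×10⁵ = 0.579.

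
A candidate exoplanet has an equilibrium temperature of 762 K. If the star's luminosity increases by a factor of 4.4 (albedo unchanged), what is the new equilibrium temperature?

T_eq ∝ L^(1/4) · d^(−1/2).
T′ = 762 × 4.4^(1/4) = 1100 K.

T_eq ≈ 1100 K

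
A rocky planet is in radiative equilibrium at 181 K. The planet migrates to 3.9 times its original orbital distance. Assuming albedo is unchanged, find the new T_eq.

T_eq ≈ 91.7 K

T_eq ∝ L^(1/4) · d^(−1/2).
T′ = 181 / 3.9^(1/2) = 91.7 K.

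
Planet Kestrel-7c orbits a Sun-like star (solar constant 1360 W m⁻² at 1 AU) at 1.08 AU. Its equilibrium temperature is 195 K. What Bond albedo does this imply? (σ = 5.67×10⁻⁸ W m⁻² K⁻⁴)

Flux at 1.08 AU: S = 1360/1.08² = 1170 W m⁻².
From T_eq⁴ = S(1−A)/(4σ): 1−A = 4σT_eq⁴/S.
1−A = 4 × 5.67×10⁻⁸ × (195)⁴ / 1170 = 0.281.

A ≈ 0.72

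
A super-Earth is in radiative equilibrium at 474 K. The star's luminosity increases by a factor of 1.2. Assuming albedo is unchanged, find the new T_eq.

T_eq ≈ 496 K

T_eq ∝ L^(1/4) · d^(−1/2).
T′ = 474 × 1.2^(1/4) = 496 K.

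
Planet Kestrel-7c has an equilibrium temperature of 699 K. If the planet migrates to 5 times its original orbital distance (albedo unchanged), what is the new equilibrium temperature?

T_eq ∝ L^(1/4) · d^(−1/2).
T′ = 699 / 5^(1/2) = 313 K.

T_eq ≈ 313 K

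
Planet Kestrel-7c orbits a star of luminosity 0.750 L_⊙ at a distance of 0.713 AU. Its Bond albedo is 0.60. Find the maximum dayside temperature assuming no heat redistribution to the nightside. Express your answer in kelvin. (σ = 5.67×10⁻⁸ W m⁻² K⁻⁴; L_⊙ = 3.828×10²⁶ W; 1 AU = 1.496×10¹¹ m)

T_ss ≈ 345 K

d = 0.713 AU = 1.07×10¹¹ m.
L = 0.750 × 3.828×10²⁶ = 2.87×10²⁶ W.
Flux: S = L/(4πd²) = 2.87×10²⁶/(4π×(1.07×10¹¹)²) = 2010 W m⁻².
With no redistribution each surface element balances locally: S(1−A) = σT⁴.
T = [2010 × 0.40 / 5.67×10⁻⁸]^(1/4) = (1.42×10¹⁰)^(1/4) = 345 K.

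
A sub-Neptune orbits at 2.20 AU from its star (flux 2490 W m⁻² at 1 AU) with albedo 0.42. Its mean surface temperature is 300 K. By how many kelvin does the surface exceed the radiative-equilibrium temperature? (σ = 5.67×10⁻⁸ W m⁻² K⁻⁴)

S = 2490/2.20² = 514.5 W m⁻².
T_eq = [S(1−A)/(4σ)]^(1/4) = [514.5×0.58/(4×5.67×10⁻⁸)]^(1/4) = 190.5 K.
ΔT = T_surf − T_eq = 300 − 190.5.

ΔT ≈ 109.5 K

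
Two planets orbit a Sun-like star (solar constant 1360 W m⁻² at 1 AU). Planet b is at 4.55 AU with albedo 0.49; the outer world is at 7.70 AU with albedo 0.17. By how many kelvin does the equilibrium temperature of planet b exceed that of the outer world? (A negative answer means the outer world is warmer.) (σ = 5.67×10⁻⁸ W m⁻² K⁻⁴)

T_eq = [S₀(1−A)/(4σd²)]^(1/4), so T ∝ (1−A)^(1/4) / √d.
T₁ = [1360×0.51/(4×5.67×10⁻⁸×4.55²)]^(1/4) = 110.25 K.
T₂ = [1360×0.83/(4×5.67×10⁻⁸×7.70²)]^(1/4) = 95.72 K.

ΔT ≈ 14.5 K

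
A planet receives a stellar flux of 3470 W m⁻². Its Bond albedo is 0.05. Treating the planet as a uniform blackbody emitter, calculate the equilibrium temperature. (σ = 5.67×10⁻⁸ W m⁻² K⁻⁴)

T_eq ≈ 347 K

Energy balance: absorbed = emitted ⇒ πR²·S(1−A) = 4πR²·σT_eq⁴, so T_eq⁴ = S(1−A)/(4σ).
T_eq = [3470 × 0.95 / (4 × 5.67×10⁻⁸)]^(1/4) = (1.45×10¹⁰)^(1/4) = 347 K.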